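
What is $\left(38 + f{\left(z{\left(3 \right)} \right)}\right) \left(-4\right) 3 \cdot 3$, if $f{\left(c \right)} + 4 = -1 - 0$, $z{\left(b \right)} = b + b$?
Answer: $-1188$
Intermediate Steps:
$z{\left(b \right)} = 2 b$
$f{\left(c \right)} = -5$ ($f{\left(c \right)} = -4 - 1 = -5$)
$\left(38 + f{\left(z{\left(3 \right)} \right)}\right) \left(-4\right) 3 \cdot 3 = \left(38 - 5\right) \left(-4\right) 3 \cdot 3 = 33 \left(\left(-12\right) 3\right) = 33 \left(-36\right) = -1188$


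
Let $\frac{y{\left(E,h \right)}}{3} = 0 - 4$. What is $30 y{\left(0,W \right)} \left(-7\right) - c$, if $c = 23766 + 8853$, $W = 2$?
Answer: $-30099$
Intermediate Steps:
$y{\left(E,h \right)} = -12$ ($y{\left(E,h \right)} = 3 \left(0 - 4\right) = 3 \left(-4\right) = -12$)
$c = 32619$
$30 y{\left(0,W \right)} \left(-7\right) - c = 30 \left(-12\right) \left(-7\right) - 32619 = \left(-360\right) \left(-7\right) - 32619 = 2520 - 32619 = -30099$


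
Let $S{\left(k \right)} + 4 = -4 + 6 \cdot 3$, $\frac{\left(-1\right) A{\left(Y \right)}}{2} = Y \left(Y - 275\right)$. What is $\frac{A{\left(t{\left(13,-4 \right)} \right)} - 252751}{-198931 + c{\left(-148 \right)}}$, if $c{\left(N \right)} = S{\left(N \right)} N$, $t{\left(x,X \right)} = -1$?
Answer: $\frac{253303}{200411} \approx 1.2639$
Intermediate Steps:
$A{\left(Y \right)} = - 2 Y \left(-275 + Y\right)$ ($A{\left(Y \right)} = - 2 Y \left(Y - 275\right) = - 2 Y \left(-275 + Y\right)$)
$S{\left(k \right)} = 10$ ($S{\left(k \right)} = -4 + \left(-4 + 6 \cdot 3\right) = -4 + \left(-4 + 18\right) = -4 + 14 = 10$)
$c{\left(N \right)} = 10 N$
$\frac{A{\left(t{\left(13,-4 \right)} \right)} - 252751}{-198931 + c{\left(-148 \right)}} = \frac{2 \left(-1\right) \left(275 - -1\right) - 252751}{-198931 + 10 \left(-148\right)} = \frac{2 \left(-1\right) \left(275 + 1\right) - 252751}{-198931 - 1480} = \frac{2 \left(-1\right) 276 - 252751}{-200411} = \left(-552 - 252751\right) \left(- \frac{1}{200411}\right) = \left(-253303\right) \left(- \frac{1}{200411}\right) = \frac{253303}{200411}$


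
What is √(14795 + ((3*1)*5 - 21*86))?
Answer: 2*√3251 ≈ 114.04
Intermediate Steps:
√(14795 + ((3*1)*5 - 21*86)) = √(14795 + (3*5 - 1806)) = √(14795 + (15 - 1806)) = √(14795 - 1791) = √13004 = 2*√3251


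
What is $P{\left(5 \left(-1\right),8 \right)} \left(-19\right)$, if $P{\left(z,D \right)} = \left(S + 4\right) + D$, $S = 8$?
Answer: $-380$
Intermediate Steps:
$P{\left(z,D \right)} = 12 + D$ ($P{\left(z,D \right)} = \left(8 + 4\right) + D = 12 + D$)
$P{\left(5 \left(-1\right),8 \right)} \left(-19\right) = \left(12 + 8\right) \left(-19\right) = 20 \left(-19\right) = -380$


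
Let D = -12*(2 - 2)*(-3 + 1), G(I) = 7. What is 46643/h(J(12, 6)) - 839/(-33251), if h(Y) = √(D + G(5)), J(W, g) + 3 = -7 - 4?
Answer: 839/33251 + 46643*√7/7 ≈ 17629.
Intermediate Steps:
D = 0 (D = -0*(-2) = -12*0 = 0)
J(W, g) = -14 (J(W, g) = -3 + (-7 - 4) = -3 - 11 = -14)
h(Y) = √7 (h(Y) = √(0 + 7) = √7)
46643/h(J(12, 6)) - 839/(-33251) = 46643/(√7) - 839/(-33251) = 46643*(√7/7) - 839*(-1/33251) = 46643*√7/7 + 839/33251 = 839/33251 + 46643*√7/7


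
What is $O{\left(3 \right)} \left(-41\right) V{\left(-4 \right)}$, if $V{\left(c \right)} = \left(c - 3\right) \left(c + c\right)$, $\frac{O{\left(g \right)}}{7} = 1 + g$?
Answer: $-64288$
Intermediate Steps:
$O{\left(g \right)} = 7 + 7 g$ ($O{\left(g \right)} = 7 \left(1 + g\right) = 7 + 7 g$)
$V{\left(c \right)} = 2 c \left(-3 + c\right)$ ($V{\left(c \right)} = \left(-3 + c\right) 2 c = 2 c \left(-3 + c\right)$)
$O{\left(3 \right)} \left(-41\right) V{\left(-4 \right)} = \left(7 + 7 \cdot 3\right) \left(-41\right) 2 \left(-4\right) \left(-3 - 4\right) = \left(7 + 21\right) \left(-41\right) 2 \left(-4\right) \left(-7\right) = 28 \left(-41\right) 56 = \left(-1148\right) 56 = -64288$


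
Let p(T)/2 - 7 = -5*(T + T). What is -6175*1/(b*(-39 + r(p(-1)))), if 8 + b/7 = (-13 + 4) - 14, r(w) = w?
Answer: -1235/217 ≈ -5.6912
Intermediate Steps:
p(T) = 14 - 20*T (p(T) = 14 + 2*(-5*(T + T)) = 14 + 2*(-10*T) = 14 - 20*T)
b = -217 (b = -56 + 7*((-13 + 4) - 14) = -56 + 7*(-9 - 14) = -56 + 7*(-23) = -56 - 161 = -217)
-6175*1/(b*(-39 + r(p(-1)))) = -6175*(-1/(217*(-39 + (14 - 20*(-1))))) = -6175*(-1/(217*(-39 + (14 + 20)))) = -6175*(-1/(217*(-39 + 34))) = -6175/((-5*(-217))) = -6175/1085 = -6175*1/1085 = -1235/217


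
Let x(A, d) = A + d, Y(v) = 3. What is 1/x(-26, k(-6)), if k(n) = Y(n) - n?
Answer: -1/17 ≈ -0.058824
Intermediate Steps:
k(n) = 3 - n
1/x(-26, k(-6)) = 1/(-26 + (3 - 1*(-6))) = 1/(-26 + (3 + 6)) = 1/(-26 + 9) = 1/(-17) = -1/17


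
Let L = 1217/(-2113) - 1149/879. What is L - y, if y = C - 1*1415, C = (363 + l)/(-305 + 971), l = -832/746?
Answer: 217250724880603/153797819562 ≈ 1412.6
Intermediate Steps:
l = -416/373 (l = -832*1/746 = -416/373 ≈ -1.1153)
L = -1165860/619109 (L = 1217*(-1/2113) - 1149*1/879 = -1217/2113 - 383/293 = -1165860/619109 ≈ -1.8831)
C = 134983/248418 (C = (363 - 416/373)/(-305 + 971) = (134983/373)/666 = (134983/373)*(1/666) = 134983/248418 ≈ 0.54337)
y = -351376487/248418 (y = 134983/248418 - 1*1415 = 134983/248418 - 1415 = -351376487/248418 ≈ -1414.5)
L - y = -1165860/619109 - 1*(-351376487/248418) = -1165860/619109 + 351376487/248418 = 217250724880603/153797819562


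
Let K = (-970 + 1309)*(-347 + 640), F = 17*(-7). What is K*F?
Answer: -11819913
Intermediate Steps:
F = -119
K = 99327 (K = 339*293 = 99327)
K*F = 99327*(-119) = -11819913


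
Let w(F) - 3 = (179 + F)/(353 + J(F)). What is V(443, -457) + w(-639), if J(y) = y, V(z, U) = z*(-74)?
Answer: -4687167/143 ≈ -32777.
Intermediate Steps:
V(z, U) = -74*z
w(F) = 3 + (179 + F)/(353 + F)
V(443, -457) + w(-639) = -74*443 + 2*(619 + 2*(-639))/(353 - 639) = -32782 + 2*(619 - 1278)/(-286) = -32782 + 2*(-1/286)*(-659) = -32782 + 659/143 = -4687167/143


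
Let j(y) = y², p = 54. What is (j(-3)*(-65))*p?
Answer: -31590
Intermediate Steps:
(j(-3)*(-65))*p = ((-3)²*(-65))*54 = (9*(-65))*54 = -585*54 = -31590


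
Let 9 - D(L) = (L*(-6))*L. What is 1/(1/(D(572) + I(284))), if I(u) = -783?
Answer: 1962330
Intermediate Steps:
D(L) = 9 + 6*L² (D(L) = 9 - L*(-6)*L = 9 - (-6*L)*L = 9 - (-6)*L² = 9 + 6*L²)
1/(1/(D(572) + I(284))) = 1/(1/((9 + 6*572²) - 783)) = 1/(1/((9 + 6*327184) - 783)) = 1/(1/((9 + 1963104) - 783)) = 1/(1/(1963113 - 783)) = 1/(1/1962330) = 1962330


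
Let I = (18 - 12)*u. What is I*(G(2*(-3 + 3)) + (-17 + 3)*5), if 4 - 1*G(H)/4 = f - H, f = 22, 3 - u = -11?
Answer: -11928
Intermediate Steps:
u = 14 (u = 3 - 1*(-11) = 3 + 11 = 14)
I = 84 (I = (18 - 12)*14 = 6*14 = 84)
G(H) = -72 + 4*H (G(H) = 16 - 4*(22 - H) = 16 + (-88 + 4*H) = -72 + 4*H)
I*(G(2*(-3 + 3)) + (-17 + 3)*5) = 84*((-72 + 4*(2*(-3 + 3))) + (-17 + 3)*5) = 84*((-72 + 4*(2*0)) - 14*5) = 84*((-72 + 4*0) - 70) = 84*((-72 + 0) - 70) = 84*(-72 - 70) = 84*(-142) = -11928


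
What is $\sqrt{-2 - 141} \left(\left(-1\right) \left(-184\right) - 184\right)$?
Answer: $0$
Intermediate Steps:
$\sqrt{-2 - 141} \left(\left(-1\right) \left(-184\right) - 184\right) = \sqrt{-143} \left(184 - 184\right) = i \sqrt{143} \cdot 0 = 0$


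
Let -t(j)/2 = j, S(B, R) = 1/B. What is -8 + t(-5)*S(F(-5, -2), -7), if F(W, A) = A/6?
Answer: -38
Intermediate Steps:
F(W, A) = A/6 (F(W, A) = A*(⅙) = A/6)
t(j) = -2*j
-8 + t(-5)*S(F(-5, -2), -7) = -8 + (-2*(-5))/(((⅙)*(-2))) = -8 + 10/(-⅓) = -8 + 10*(-3) = -8 - 30 = -38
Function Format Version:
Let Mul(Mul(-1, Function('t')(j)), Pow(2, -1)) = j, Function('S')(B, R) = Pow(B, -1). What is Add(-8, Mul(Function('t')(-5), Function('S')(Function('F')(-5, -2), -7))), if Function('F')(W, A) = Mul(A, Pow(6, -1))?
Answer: -38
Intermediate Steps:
Function('F')(W, A) = Mul(Rational(1, 6), A) (Function('F')(W, A) = Mul(A, Rational(1, 6)) = Mul(Rational(1, 6), A))
Function('t')(j) = Mul(-2, j)
Add(-8, Mul(Function('t')(-5), Function('S')(Function('F')(-5, -2), -7))) = Add(-8, Mul(Mul(-2, -5), Pow(Mul(Rational(1, 6), -2), -1))) = Add(-8, Mul(10, Pow(Rational(-1, 3), -1))) = Add(-8, Mul(10, -3)) = Add(-8, -30) = -38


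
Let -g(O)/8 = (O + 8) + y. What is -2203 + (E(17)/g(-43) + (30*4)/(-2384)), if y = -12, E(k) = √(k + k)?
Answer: -656509/298 + √34/376 ≈ -2203.0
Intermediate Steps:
E(k) = √2*√k (E(k) = √(2*k) = √2*√k)
g(O) = 32 - 8*O (g(O) = -8*((O + 8) - 12) = -8*((8 + O) - 12) = -8*(-4 + O) = 32 - 8*O)
-2203 + (E(17)/g(-43) + (30*4)/(-2384)) = -2203 + ((√2*√17)/(32 - 8*(-43)) + (30*4)/(-2384)) = -2203 + (√34/(32 + 344) + 120*(-1/2384)) = -2203 + (√34/376 - 15/298) = -2203 + (-15/298 + √34/376) = -656509/298 + √34/376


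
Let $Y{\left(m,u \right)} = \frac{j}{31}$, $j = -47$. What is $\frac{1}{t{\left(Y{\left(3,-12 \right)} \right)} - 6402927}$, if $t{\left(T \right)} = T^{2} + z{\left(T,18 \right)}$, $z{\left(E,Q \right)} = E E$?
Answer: $- \frac{961}{6153208429} \approx -1.5618 \cdot 10^{-7}$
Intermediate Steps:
$z{\left(E,Q \right)} = E^{2}$
$Y{\left(m,u \right)} = - \frac{47}{31}$
$t{\left(T \right)} = 2 T^{2}$ ($t{\left(T \right)} = T^{2} + T^{2} = 2 T^{2}$)
$\frac{1}{t{\left(Y{\left(3,-12 \right)} \right)} - 6402927} = \frac{1}{2 \left(- \frac{47}{31}\right)^{2} - 6402927} = \frac{1}{2 \cdot \frac{2209}{961} - 6402927} = \frac{1}{\frac{4418}{961} - 6402927} = \frac{1}{- \frac{6153208429}{961}} = - \frac{961}{6153208429}$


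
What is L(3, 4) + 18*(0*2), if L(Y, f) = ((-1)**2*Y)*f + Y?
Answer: 15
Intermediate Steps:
L(Y, f) = Y + Y*f (L(Y, f) = (1*Y)*f + Y = Y*f + Y = Y + Y*f)
L(3, 4) + 18*(0*2) = 3*(1 + 4) + 18*(0*2) = 3*5 + 18*0 = 15 + 0 = 15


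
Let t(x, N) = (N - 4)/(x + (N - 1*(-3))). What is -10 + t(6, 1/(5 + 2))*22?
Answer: -617/32 ≈ -19.281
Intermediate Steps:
t(x, N) = (-4 + N)/(3 + N + x) (t(x, N) = (-4 + N)/(x + (N + 3)) = (-4 + N)/(x + (3 + N)) = (-4 + N)/(3 + N + x))
-10 + t(6, 1/(5 + 2))*22 = -10 + ((-4 + 1/(5 + 2))/(3 + 1/(5 + 2) + 6))*22 = -10 + ((-4 + 1/7)/(3 + 1/7 + 6))*22 = -10 + ((-4 + ⅐)/(3 + ⅐ + 6))*22 = -10 + (-27/7/(64/7))*22 = -10 + ((7/64)*(-27/7))*22 = -10 - 27/64*22 = -10 - 297/32 = -617/32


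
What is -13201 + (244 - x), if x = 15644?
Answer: -28601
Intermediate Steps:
-13201 + (244 - x) = -13201 + (244 - 1*15644) = -13201 + (244 - 15644) = -13201 - 15400 = -28601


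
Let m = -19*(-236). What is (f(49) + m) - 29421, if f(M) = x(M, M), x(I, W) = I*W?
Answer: -22536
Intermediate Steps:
f(M) = M² (f(M) = M*M = M²)
m = 4484
(f(49) + m) - 29421 = (49² + 4484) - 29421 = (2401 + 4484) - 29421 = 6885 - 29421 = -22536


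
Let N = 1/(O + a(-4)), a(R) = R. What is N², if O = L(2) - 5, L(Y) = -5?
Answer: 1/196 ≈ 0.0051020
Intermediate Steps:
O = -10 (O = -5 - 5 = -10)
N = -1/14 (N = 1/(-10 - 4) = 1/(-14) = -1/14 ≈ -0.071429)
N² = (-1/14)² = 1/196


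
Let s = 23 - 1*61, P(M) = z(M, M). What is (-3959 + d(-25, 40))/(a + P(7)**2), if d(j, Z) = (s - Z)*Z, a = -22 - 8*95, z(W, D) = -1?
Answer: 7079/781 ≈ 9.0640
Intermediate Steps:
P(M) = -1
s = -38 (s = 23 - 61 = -38)
a = -782 (a = -22 - 760 = -782)
d(j, Z) = Z*(-38 - Z) (d(j, Z) = (-38 - Z)*Z = Z*(-38 - Z))
(-3959 + d(-25, 40))/(a + P(7)**2) = (-3959 - 1*40*(38 + 40))/(-782 + (-1)**2) = (-3959 - 1*40*78)/(-782 + 1) = (-3959 - 3120)/(-781) = -7079*(-1/781) = 7079/781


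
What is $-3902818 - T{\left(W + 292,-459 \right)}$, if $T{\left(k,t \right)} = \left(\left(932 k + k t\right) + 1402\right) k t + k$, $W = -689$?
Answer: $33958638096$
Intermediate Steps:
$T{\left(k,t \right)} = k + k t \left(1402 + 932 k + k t\right)$ ($T{\left(k,t \right)} = \left(1402 + 932 k + k t\right) k t + k = k \left(1402 + 932 k + k t\right) t + k = k t \left(1402 + 932 k + k t\right) + k = k + k t \left(1402 + 932 k + k t\right)$)
$-3902818 - T{\left(W + 292,-459 \right)} = -3902818 - \left(-689 + 292\right) \left(1 + 1402 \left(-459\right) + \left(-689 + 292\right) \left(-459\right)^{2} + 932 \left(-689 + 292\right) \left(-459\right)\right) = -3902818 - - 397 \left(1 - 643518 - 83640357 + 932 \left(-397\right) \left(-459\right)\right) = -3902818 - - 397 \left(1 - 643518 - 83640357 + 169831836\right) = -3902818 - \left(-397\right) 85547962 = -3902818 - -33962540914 = -3902818 + 33962540914 = 33958638096$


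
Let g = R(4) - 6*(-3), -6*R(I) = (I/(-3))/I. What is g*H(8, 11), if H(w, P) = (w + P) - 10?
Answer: 325/2 ≈ 162.50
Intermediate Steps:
H(w, P) = -10 + P + w (H(w, P) = (P + w) - 10 = -10 + P + w)
R(I) = 1/18 (R(I) = -I/(-3)/(6*I) = -I*(-⅓)/(6*I) = -(-I/3)/(6*I) = -⅙*(-⅓) = 1/18)
g = 325/18 (g = 1/18 - 6*(-3) = 1/18 + 18 = 325/18 ≈ 18.056)
g*H(8, 11) = 325*(-10 + 11 + 8)/18 = (325/18)*9 = 325/2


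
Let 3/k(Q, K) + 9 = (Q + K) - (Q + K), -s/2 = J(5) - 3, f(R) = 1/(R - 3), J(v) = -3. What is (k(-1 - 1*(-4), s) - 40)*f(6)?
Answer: -121/9 ≈ -13.444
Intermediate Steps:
f(R) = 1/(-3 + R)
s = 12 (s = -2*(-3 - 3) = -2*(-6) = 12)
k(Q, K) = -⅓ (k(Q, K) = 3/(-9 + ((Q + K) - (Q + K))) = 3/(-9 + ((K + Q) - (K + Q))) = 3/(-9 + ((K + Q) + (-K - Q))) = 3/(-9 + 0) = 3/(-9) = 3*(-⅑) = -⅓)
(k(-1 - 1*(-4), s) - 40)*f(6) = (-⅓ - 40)/(-3 + 6) = -121/3/3 = -121/3*⅓ = -121/9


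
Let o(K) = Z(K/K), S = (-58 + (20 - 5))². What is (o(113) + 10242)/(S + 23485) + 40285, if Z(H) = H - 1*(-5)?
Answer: 510295219/12667 ≈ 40285.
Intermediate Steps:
Z(H) = 5 + H (Z(H) = H + 5 = 5 + H)
S = 1849 (S = (-58 + 15)² = (-43)² = 1849)
o(K) = 6 (o(K) = 5 + K/K = 5 + 1 = 6)
(o(113) + 10242)/(S + 23485) + 40285 = (6 + 10242)/(1849 + 23485) + 40285 = 10248/25334 + 40285 = 10248*(1/25334) + 40285 = 5124/12667 + 40285 = 510295219/12667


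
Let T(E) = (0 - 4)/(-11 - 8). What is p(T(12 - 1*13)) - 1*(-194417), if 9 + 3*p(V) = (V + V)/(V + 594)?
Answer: 3292401094/16935 ≈ 1.9441e+5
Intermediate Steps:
T(E) = 4/19 (T(E) = -4/(-19) = -4*(-1/19) = 4/19)
p(V) = -3 + 2*V/(3*(594 + V)) (p(V) = -3 + ((V + V)/(V + 594))/3 = -3 + ((2*V)/(594 + V))/3 = -3 + (2*V/(594 + V))/3 = -3 + 2*V/(3*(594 + V)))
p(T(12 - 1*13)) - 1*(-194417) = (-5346 - 7*4/19)/(3*(594 + 4/19)) - 1*(-194417) = (-5346 - 28/19)/(3*(11290/19)) + 194417 = (⅓)*(19/11290)*(-101602/19) + 194417 = -50801/16935 + 194417 = 3292401094/16935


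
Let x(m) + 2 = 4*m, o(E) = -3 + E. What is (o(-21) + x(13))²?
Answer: 676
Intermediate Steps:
x(m) = -2 + 4*m
(o(-21) + x(13))² = ((-3 - 21) + (-2 + 4*13))² = (-24 + (-2 + 52))² = (-24 + 50)² = 26² = 676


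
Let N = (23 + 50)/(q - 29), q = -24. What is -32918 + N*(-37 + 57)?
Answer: -1746114/53 ≈ -32946.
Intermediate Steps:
N = -73/53 (N = (23 + 50)/(-24 - 29) = 73/(-53) = 73*(-1/53) = -73/53 ≈ -1.3774)
-32918 + N*(-37 + 57) = -32918 - 73*(-37 + 57)/53 = -32918 - 73/53*20 = -32918 - 1460/53 = -1746114/53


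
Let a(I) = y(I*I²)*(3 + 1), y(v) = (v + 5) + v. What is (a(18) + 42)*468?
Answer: 21864024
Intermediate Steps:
y(v) = 5 + 2*v (y(v) = (5 + v) + v = 5 + 2*v)
a(I) = 20 + 8*I³ (a(I) = (5 + 2*(I*I²))*(3 + 1) = (5 + 2*I³)*4 = 20 + 8*I³)
(a(18) + 42)*468 = ((20 + 8*18³) + 42)*468 = ((20 + 8*5832) + 42)*468 = ((20 + 46656) + 42)*468 = (46676 + 42)*468 = 46718*468 = 21864024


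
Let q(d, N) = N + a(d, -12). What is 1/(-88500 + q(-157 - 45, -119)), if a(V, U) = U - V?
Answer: -1/88429 ≈ -1.1309e-5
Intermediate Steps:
q(d, N) = -12 + N - d (q(d, N) = N + (-12 - d) = -12 + N - d)
1/(-88500 + q(-157 - 45, -119)) = 1/(-88500 + (-12 - 119 - (-157 - 45))) = 1/(-88500 + (-12 - 119 - 1*(-202))) = 1/(-88500 + (-12 - 119 + 202)) = 1/(-88500 + 71) = 1/(-88429) = -1/88429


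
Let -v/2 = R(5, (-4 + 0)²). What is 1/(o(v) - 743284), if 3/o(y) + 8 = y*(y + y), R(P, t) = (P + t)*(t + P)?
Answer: -1555840/1156430978557 ≈ -1.3454e-6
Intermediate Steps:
R(P, t) = (P + t)² (R(P, t) = (P + t)*(P + t) = (P + t)²)
v = -882 (v = -2*(5 + (-4 + 0)²)² = -2*(5 + (-4)²)² = -2*(5 + 16)² = -2*21² = -2*441 = -882)
o(y) = 3/(-8 + 2*y²) (o(y) = 3/(-8 + y*(y + y)) = 3/(-8 + y*(2*y)) = 3/(-8 + 2*y²))
1/(o(v) - 743284) = 1/(3/(2*(-4 + (-882)²)) - 743284) = 1/(3/(2*(-4 + 777924)) - 743284) = 1/((3/2)/777920 - 743284) = 1/((3/2)*(1/777920) - 743284) = 1/(3/1555840 - 743284) = 1/(-1156430978557/1555840) = -1555840/1156430978557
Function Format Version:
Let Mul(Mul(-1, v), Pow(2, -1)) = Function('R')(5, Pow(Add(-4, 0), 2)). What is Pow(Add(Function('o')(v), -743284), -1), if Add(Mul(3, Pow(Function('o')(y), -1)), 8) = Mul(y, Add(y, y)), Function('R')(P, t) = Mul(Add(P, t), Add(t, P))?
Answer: Rational(-1555840, 1156430978557) ≈ -1.3454e-6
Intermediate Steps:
Function('R')(P, t) = Pow(Add(P, t), 2) (Function('R')(P, t) = Mul(Add(P, t), Add(P, t)) = Pow(Add(P, t), 2))
v = -882 (v = Mul(-2, Pow(Add(5, Pow(Add(-4, 0), 2)), 2)) = Mul(-2, Pow(Add(5, Pow(-4, 2)), 2)) = Mul(-2, Pow(Add(5, 16), 2)) = Mul(-2, Pow(21, 2)) = Mul(-2, 441) = -882)
Function('o')(y) = Mul(3, Pow(Add(-8, Mul(2, Pow(y, 2))), -1)) (Function('o')(y) = Mul(3, Pow(Add(-8, Mul(y, Add(y, y))), -1)) = Mul(3, Pow(Add(-8, Mul(y, Mul(2, y))), -1)) = Mul(3, Pow(Add(-8, Mul(2, Pow(y, 2))), -1)))
Pow(Add(Function('o')(v), -743284), -1) = Pow(Add(Mul(Rational(3, 2), Pow(Add(-4, Pow(-882, 2)), -1)), -743284), -1) = Pow(Add(Mul(Rational(3, 2), Pow(Add(-4, 777924), -1)), -743284), -1) = Pow(Add(Mul(Rational(3, 2), Pow(777920, -1)), -743284), -1) = Pow(Add(Mul(Rational(3, 2), Rational(1, 777920)), -743284), -1) = Pow(Add(Rational(3, 1555840), -743284), -1) = Pow(Rational(-1156430978557, 1555840), -1) = Rational(-1555840, 1156430978557)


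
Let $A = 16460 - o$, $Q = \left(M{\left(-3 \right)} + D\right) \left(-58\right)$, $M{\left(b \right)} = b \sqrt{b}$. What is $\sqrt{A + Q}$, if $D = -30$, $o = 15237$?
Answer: $\sqrt{2963 + 174 i \sqrt{3}} \approx 54.504 + 2.7647 i$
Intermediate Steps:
$M{\left(b \right)} = b^{\frac{3}{2}}$
$Q = 1740 + 174 i \sqrt{3}$ ($Q = \left(\left(-3\right)^{\frac{3}{2}} - 30\right) \left(-58\right) = \left(- 3 i \sqrt{3} - 30\right) \left(-58\right) = \left(-30 - 3 i \sqrt{3}\right) \left(-58\right) = 1740 + 174 i \sqrt{3} \approx 1740.0 + 301.38 i$)
$A = 1223$ ($A = 16460 - 15237 = 1223$)
$\sqrt{A + Q} = \sqrt{1223 + \left(1740 + 174 i \sqrt{3}\right)} = \sqrt{2963 + 174 i \sqrt{3}}$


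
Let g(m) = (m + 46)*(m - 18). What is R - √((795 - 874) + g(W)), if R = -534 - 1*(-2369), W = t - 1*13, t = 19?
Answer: 1835 - I*√703 ≈ 1835.0 - 26.514*I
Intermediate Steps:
W = 6 (W = 19 - 1*13 = 19 - 13 = 6)
R = 1835 (R = -534 + 2369 = 1835)
g(m) = (-18 + m)*(46 + m) (g(m) = (46 + m)*(-18 + m) = (-18 + m)*(46 + m))
R - √((795 - 874) + g(W)) = 1835 - √((795 - 874) + (-828 + 6² + 28*6)) = 1835 - √(-79 + (-828 + 36 + 168)) = 1835 - √(-79 - 624) = 1835 - √(-703) = 1835 - I*√703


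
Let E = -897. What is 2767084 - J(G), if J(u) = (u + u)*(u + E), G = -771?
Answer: 195028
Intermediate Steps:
J(u) = 2*u*(-897 + u) (J(u) = (u + u)*(u - 897) = (2*u)*(-897 + u) = 2*u*(-897 + u))
2767084 - J(G) = 2767084 - 2*(-771)*(-897 - 771) = 2767084 - 2*(-771)*(-1668) = 2767084 - 1*2572056 = 2767084 - 2572056 = 195028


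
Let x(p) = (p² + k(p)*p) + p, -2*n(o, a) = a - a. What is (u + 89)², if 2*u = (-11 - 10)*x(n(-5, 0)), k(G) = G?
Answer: 7921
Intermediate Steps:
n(o, a) = 0 (n(o, a) = -(a - a)/2 = -½*0 = 0)
x(p) = p + 2*p² (x(p) = (p² + p*p) + p = (p² + p²) + p = 2*p² + p = p + 2*p²)
u = 0 (u = ((-11 - 10)*(0*(1 + 2*0)))/2 = (-0*(1 + 0))/2 = (-0)/2 = (-21*0)/2 = (½)*0 = 0)
(u + 89)² = (0 + 89)² = 89² = 7921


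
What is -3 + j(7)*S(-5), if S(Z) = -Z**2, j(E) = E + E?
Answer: -353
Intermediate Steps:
j(E) = 2*E
-3 + j(7)*S(-5) = -3 + (2*7)*(-1*(-5)**2) = -3 + 14*(-1*25) = -3 + 14*(-25) = -3 - 350 = -353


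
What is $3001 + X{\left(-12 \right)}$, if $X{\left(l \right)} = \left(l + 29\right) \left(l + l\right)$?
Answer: $2593$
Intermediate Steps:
$X{\left(l \right)} = 2 l \left(29 + l\right)$ ($X{\left(l \right)} = \left(29 + l\right) 2 l = 2 l \left(29 + l\right)$)
$3001 + X{\left(-12 \right)} = 3001 + 2 \left(-12\right) \left(29 - 12\right) = 3001 + 2 \left(-12\right) 17 = 3001 - 408 = 2593$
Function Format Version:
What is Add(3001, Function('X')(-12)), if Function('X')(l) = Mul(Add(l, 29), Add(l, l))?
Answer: 2593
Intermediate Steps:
Function('X')(l) = Mul(2, l, Add(29, l)) (Function('X')(l) = Mul(Add(29, l), Mul(2, l)) = Mul(2, l, Add(29, l)))
Add(3001, Function('X')(-12)) = Add(3001, Mul(2, -12, Add(29, -12))) = Add(3001, Mul(2, -12, 17)) = Add(3001, -408) = 2593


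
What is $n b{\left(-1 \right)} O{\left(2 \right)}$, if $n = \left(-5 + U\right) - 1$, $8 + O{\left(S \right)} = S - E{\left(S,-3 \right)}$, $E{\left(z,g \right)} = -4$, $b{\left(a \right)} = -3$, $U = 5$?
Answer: $-6$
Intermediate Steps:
$O{\left(S \right)} = -4 + S$ ($O{\left(S \right)} = -8 + \left(S - -4\right) = -8 + \left(S + 4\right) = -8 + \left(4 + S\right) = -4 + S$)
$n = -1$ ($n = \left(-5 + 5\right) - 1 = 0 - 1 = -1$)
$n b{\left(-1 \right)} O{\left(2 \right)} = \left(-1\right) \left(-3\right) \left(-4 + 2\right) = 3 \left(-2\right) = -6$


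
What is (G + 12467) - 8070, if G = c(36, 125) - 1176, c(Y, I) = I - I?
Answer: 3221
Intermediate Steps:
c(Y, I) = 0
G = -1176 (G = 0 - 1176 = -1176)
(G + 12467) - 8070 = (-1176 + 12467) - 8070 = 11291 - 8070 = 3221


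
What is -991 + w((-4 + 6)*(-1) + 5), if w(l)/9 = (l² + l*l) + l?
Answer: -802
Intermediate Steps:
w(l) = 9*l + 18*l² (w(l) = 9*((l² + l*l) + l) = 9*((l² + l²) + l) = 9*(2*l² + l) = 9*(l + 2*l²) = 9*l + 18*l²)
-991 + w((-4 + 6)*(-1) + 5) = -991 + 9*((-4 + 6)*(-1) + 5)*(1 + 2*((-4 + 6)*(-1) + 5)) = -991 + 9*(2*(-1) + 5)*(1 + 2*(2*(-1) + 5)) = -991 + 9*(-2 + 5)*(1 + 2*(-2 + 5)) = -991 + 9*3*(1 + 2*3) = -991 + 9*3*(1 + 6) = -991 + 9*3*7 = -991 + 189 = -802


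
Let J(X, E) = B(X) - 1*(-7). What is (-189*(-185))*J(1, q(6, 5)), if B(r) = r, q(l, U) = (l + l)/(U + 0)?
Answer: 279720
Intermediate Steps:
q(l, U) = 2*l/U (q(l, U) = (2*l)/U = 2*l/U)
J(X, E) = 7 + X (J(X, E) = X - 1*(-7) = X + 7 = 7 + X)
(-189*(-185))*J(1, q(6, 5)) = (-189*(-185))*(7 + 1) = 34965*8 = 279720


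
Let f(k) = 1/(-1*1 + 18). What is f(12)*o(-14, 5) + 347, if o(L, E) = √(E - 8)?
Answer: 347 + I*√3/17 ≈ 347.0 + 0.10189*I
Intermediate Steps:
o(L, E) = √(-8 + E)
f(k) = 1/17 (f(k) = 1/(-1 + 18) = 1/17)
f(12)*o(-14, 5) + 347 = √(-8 + 5)/17 + 347 = √(-3)/17 + 347 = (I*√3)/17 + 347 = I*√3/17 + 347 = 347 + I*√3/17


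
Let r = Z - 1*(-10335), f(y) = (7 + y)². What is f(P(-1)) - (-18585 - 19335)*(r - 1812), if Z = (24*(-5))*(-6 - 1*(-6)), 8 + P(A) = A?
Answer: 323192164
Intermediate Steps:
P(A) = -8 + A
Z = 0 (Z = -120*(-6 + 6) = -120*0 = 0)
r = 10335 (r = 0 - 1*(-10335) = 0 + 10335 = 10335)
f(P(-1)) - (-18585 - 19335)*(r - 1812) = (7 + (-8 - 1))² - (-18585 - 19335)*(10335 - 1812) = (7 - 9)² - (-37920)*8523 = (-2)² - 1*(-323192160) = 4 + 323192160 = 323192164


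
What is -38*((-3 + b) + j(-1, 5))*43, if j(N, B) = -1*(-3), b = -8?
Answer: 13072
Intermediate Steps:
j(N, B) = 3
-38*((-3 + b) + j(-1, 5))*43 = -38*((-3 - 8) + 3)*43 = -38*(-11 + 3)*43 = -38*(-8)*43 = 304*43 = 13072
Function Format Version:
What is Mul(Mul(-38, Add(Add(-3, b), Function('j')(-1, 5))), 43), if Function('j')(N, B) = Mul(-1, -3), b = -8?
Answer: 13072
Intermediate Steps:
Function('j')(N, B) = 3
Mul(Mul(-38, Add(Add(-3, b), Function('j')(-1, 5))), 43) = Mul(Mul(-38, Add(Add(-3, -8), 3)), 43) = Mul(Mul(-38, Add(-11, 3)), 43) = Mul(Mul(-38, -8), 43) = Mul(304, 43) = 13072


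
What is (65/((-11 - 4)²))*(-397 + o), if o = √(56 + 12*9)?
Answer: -5161/45 + 26*√41/45 ≈ -110.99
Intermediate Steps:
o = 2*√41 (o = √(56 + 108) = √164 = 2*√41 ≈ 12.806)
(65/((-11 - 4)²))*(-397 + o) = (65/((-11 - 4)²))*(-397 + 2*√41) = (65/((-15)²))*(-397 + 2*√41) = (65/225)*(-397 + 2*√41) = (65*(1/225))*(-397 + 2*√41) = 13*(-397 + 2*√41)/45 = -5161/45 + 26*√41/45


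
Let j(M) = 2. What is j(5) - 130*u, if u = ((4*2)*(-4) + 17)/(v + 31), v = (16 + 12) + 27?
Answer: 1061/43 ≈ 24.674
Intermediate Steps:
v = 55 (v = 28 + 27 = 55)
u = -15/86 (u = ((4*2)*(-4) + 17)/(55 + 31) = (8*(-4) + 17)/86 = (-32 + 17)*(1/86) = -15*1/86 = -15/86 ≈ -0.17442)
j(5) - 130*u = 2 - 130*(-15/86) = 2 + 975/43 = 1061/43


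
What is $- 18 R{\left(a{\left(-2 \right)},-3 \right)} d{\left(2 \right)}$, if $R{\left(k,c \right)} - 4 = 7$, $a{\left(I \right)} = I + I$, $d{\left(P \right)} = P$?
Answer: $-396$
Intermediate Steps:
$a{\left(I \right)} = 2 I$
$R{\left(k,c \right)} = 11$ ($R{\left(k,c \right)} = 4 + 7 = 11$)
$- 18 R{\left(a{\left(-2 \right)},-3 \right)} d{\left(2 \right)} = \left(-18\right) 11 \cdot 2 = \left(-198\right) 2 = -396$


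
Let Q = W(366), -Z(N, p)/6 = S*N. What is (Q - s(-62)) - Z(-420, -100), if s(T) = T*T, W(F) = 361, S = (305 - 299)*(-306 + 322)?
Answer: -245403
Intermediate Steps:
S = 96 (S = 6*16 = 96)
Z(N, p) = -576*N
Q = 361
s(T) = T**2
(Q - s(-62)) - Z(-420, -100) = (361 - 1*(-62)**2) - (-576)*(-420) = (361 - 1*3844) - 1*241920 = (361 - 3844) - 241920 = -3483 - 241920 = -245403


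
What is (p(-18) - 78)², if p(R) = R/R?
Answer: 5929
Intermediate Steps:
p(R) = 1
(p(-18) - 78)² = (1 - 78)² = (-77)² = 5929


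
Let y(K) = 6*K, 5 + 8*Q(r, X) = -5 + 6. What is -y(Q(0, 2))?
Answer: 3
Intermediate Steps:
Q(r, X) = -½ (Q(r, X) = -5/8 + (-5 + 6)/8 = -5/8 + (⅛)*1 = -5/8 + ⅛ = -½)
-y(Q(0, 2)) = -6*(-1)/2 = -1*(-3) = 3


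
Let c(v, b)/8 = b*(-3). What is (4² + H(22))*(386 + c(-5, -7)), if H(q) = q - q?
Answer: 8864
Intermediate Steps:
H(q) = 0
c(v, b) = -24*b (c(v, b) = 8*(b*(-3)) = 8*(-3*b) = -24*b)
(4² + H(22))*(386 + c(-5, -7)) = (4² + 0)*(386 - 24*(-7)) = (16 + 0)*(386 + 168) = 16*554 = 8864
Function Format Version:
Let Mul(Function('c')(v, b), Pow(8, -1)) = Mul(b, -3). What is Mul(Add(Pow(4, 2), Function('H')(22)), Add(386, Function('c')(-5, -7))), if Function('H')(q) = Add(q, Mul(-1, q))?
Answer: 8864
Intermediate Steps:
Function('H')(q) = 0
Function('c')(v, b) = Mul(-24, b) (Function('c')(v, b) = Mul(8, Mul(b, -3)) = Mul(8, Mul(-3, b)) = Mul(-24, b))
Mul(Add(Pow(4, 2), Function('H')(22)), Add(386, Function('c')(-5, -7))) = Mul(Add(Pow(4, 2), 0), Add(386, Mul(-24, -7))) = Mul(Add(16, 0), Add(386, 168)) = Mul(16, 554) = 8864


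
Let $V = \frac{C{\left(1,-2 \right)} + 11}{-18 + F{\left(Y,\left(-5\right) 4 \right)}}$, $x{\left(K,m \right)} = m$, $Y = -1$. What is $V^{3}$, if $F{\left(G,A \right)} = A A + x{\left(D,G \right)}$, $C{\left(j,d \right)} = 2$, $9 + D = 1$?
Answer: $\frac{2197}{55306341} \approx 3.9724 \cdot 10^{-5}$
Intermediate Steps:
$D = -8$ ($D = -9 + 1 = -8$)
$F{\left(G,A \right)} = G + A^{2}$ ($F{\left(G,A \right)} = A A + G = A^{2} + G = G + A^{2}$)
$V = \frac{13}{381}$ ($V = \frac{2 + 11}{-18 - \left(1 - \left(\left(-5\right) 4\right)^{2}\right)} = \frac{13}{-18 - \left(1 - \left(-20\right)^{2}\right)} = \frac{13}{-18 + \left(-1 + 400\right)} = \frac{13}{-18 + 399} = \frac{13}{381} \approx 0.034121$)
$V^{3} = \left(\frac{13}{381}\right)^{3} = \frac{2197}{55306341}$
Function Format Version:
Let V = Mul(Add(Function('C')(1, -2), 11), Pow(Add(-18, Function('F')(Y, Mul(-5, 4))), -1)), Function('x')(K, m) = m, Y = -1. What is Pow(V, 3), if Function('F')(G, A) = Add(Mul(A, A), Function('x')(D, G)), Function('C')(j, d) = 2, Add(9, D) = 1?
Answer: Rational(2197, 55306341) ≈ 3.9724e-5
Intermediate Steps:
D = -8 (D = Add(-9, 1) = -8)
Function('F')(G, A) = Add(G, Pow(A, 2)) (Function('F')(G, A) = Add(Mul(A, A), G) = Add(Pow(A, 2), G) = Add(G, Pow(A, 2)))
V = Rational(13, 381) (V = Mul(Add(2, 11), Pow(Add(-18, Add(-1, Pow(Mul(-5, 4), 2))), -1)) = Mul(13, Pow(Add(-18, Add(-1, Pow(-20, 2))), -1)) = Mul(13, Pow(Add(-18, Add(-1, 400)), -1)) = Mul(13, Pow(Add(-18, 399), -1)) = Mul(13, Pow(381, -1)) = Mul(13, Rational(1, 381)) = Rational(13, 381) ≈ 0.034121)
Pow(V, 3) = Pow(Rational(13, 381), 3) = Rational(2197, 55306341)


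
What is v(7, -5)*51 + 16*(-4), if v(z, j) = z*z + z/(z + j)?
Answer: 5227/2 ≈ 2613.5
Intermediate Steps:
v(z, j) = z**2 + z/(j + z)
v(7, -5)*51 + 16*(-4) = (7*(1 + 7**2 - 5*7)/(-5 + 7))*51 + 16*(-4) = (7*(1 + 49 - 35)/2)*51 - 64 = (7*(1/2)*15)*51 - 64 = (105/2)*51 - 64 = 5355/2 - 64 = 5227/2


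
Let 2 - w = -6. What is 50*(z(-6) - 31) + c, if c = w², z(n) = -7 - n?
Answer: -1536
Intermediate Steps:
w = 8 (w = 2 - 1*(-6) = 2 + 6 = 8)
c = 64 (c = 8² = 64)
50*(z(-6) - 31) + c = 50*((-7 - 1*(-6)) - 31) + 64 = 50*((-7 + 6) - 31) + 64 = 50*(-1 - 31) + 64 = 50*(-32) + 64 = -1600 + 64 = -1536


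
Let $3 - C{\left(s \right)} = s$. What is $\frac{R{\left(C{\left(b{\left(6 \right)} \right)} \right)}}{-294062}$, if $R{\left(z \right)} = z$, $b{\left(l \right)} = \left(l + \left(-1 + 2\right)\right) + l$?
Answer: $\frac{5}{147031} \approx 3.4006 \cdot 10^{-5}$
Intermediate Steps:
$b{\left(l \right)} = 1 + 2 l$ ($b{\left(l \right)} = \left(l + 1\right) + l = \left(1 + l\right) + l = 1 + 2 l$)
$C{\left(s \right)} = 3 - s$
$\frac{R{\left(C{\left(b{\left(6 \right)} \right)} \right)}}{-294062} = \frac{3 - \left(1 + 2 \cdot 6\right)}{-294062} = \left(3 - \left(1 + 12\right)\right) \left(- \frac{1}{294062}\right) = \left(3 - 13\right) \left(- \frac{1}{294062}\right) = \left(-10\right) \left(- \frac{1}{294062}\right) = \frac{5}{147031}$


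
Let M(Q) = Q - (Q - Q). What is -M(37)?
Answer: -37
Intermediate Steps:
M(Q) = Q (M(Q) = Q - 1*0 = Q + 0 = Q)
-M(37) = -1*37 = -37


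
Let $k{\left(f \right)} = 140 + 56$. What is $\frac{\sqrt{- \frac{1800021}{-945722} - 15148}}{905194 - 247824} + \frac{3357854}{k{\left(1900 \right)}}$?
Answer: $\frac{1678927}{98} + \frac{i \sqrt{13546518934789870}}{621689271140} \approx 17132.0 + 0.00018721 i$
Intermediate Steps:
$k{\left(f \right)} = 196$
$\frac{\sqrt{- \frac{1800021}{-945722} - 15148}}{905194 - 247824} + \frac{3357854}{k{\left(1900 \right)}} = \frac{\sqrt{- \frac{1800021}{-945722} - 15148}}{905194 - 247824} + \frac{3357854}{196} = \frac{\sqrt{\left(-1800021\right) \left(- \frac{1}{945722}\right) - 15148}}{905194 - 247824} + 3357854 \cdot \frac{1}{196} = \frac{\sqrt{\frac{1800021}{945722} - 15148}}{657370} + \frac{1678927}{98} = \sqrt{- \frac{14323996835}{945722}} \cdot \frac{1}{657370} + \frac{1678927}{98} = \frac{i \sqrt{13546518934789870}}{945722} \cdot \frac{1}{657370} + \frac{1678927}{98} = \frac{i \sqrt{13546518934789870}}{621689271140} + \frac{1678927}{98} = \frac{1678927}{98} + \frac{i \sqrt{13546518934789870}}{621689271140}$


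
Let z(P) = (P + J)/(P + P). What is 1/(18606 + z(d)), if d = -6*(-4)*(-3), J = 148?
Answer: 36/669797 ≈ 5.3748e-5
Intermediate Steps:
d = -72 (d = 24*(-3) = -72)
z(P) = (148 + P)/(2*P) (z(P) = (P + 148)/(P + P) = (148 + P)/((2*P)) = (148 + P)*(1/(2*P)) = (148 + P)/(2*P))
1/(18606 + z(d)) = 1/(18606 + (1/2)*(148 - 72)/(-72)) = 1/(18606 + (1/2)*(-1/72)*76) = 1/(18606 - 19/36) = 1/(669797/36) = 36/669797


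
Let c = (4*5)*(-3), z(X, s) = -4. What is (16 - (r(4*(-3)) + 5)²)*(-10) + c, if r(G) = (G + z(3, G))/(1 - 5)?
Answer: 590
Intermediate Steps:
r(G) = 1 - G/4 (r(G) = (G - 4)/(1 - 5) = (-4 + G)/(-4) = (-4 + G)*(-¼) = 1 - G/4)
c = -60 (c = 20*(-3) = -60)
(16 - (r(4*(-3)) + 5)²)*(-10) + c = (16 - ((1 - (-3)) + 5)²)*(-10) - 60 = (16 - ((1 - ¼*(-12)) + 5)²)*(-10) - 60 = (16 - ((1 + 3) + 5)²)*(-10) - 60 = (16 - (4 + 5)²)*(-10) - 60 = (16 - 1*9²)*(-10) - 60 = (16 - 1*81)*(-10) - 60 = (16 - 81)*(-10) - 60 = -65*(-10) - 60 = 650 - 60 = 590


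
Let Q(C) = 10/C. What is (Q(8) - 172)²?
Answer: 466489/16 ≈ 29156.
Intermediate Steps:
(Q(8) - 172)² = (10/8 - 172)² = (10*(⅛) - 172)² = (5/4 - 172)² = (-683/4)² = 466489/16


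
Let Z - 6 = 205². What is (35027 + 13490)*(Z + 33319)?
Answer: 3655755950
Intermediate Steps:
Z = 42031 (Z = 6 + 205² = 6 + 42025 = 42031)
(35027 + 13490)*(Z + 33319) = (35027 + 13490)*(42031 + 33319) = 48517*75350 = 3655755950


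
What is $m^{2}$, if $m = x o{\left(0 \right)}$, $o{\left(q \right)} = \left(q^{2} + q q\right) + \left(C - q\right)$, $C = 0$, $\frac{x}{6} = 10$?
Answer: $0$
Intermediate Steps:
$x = 60$ ($x = 6 \cdot 10 = 60$)
$o{\left(q \right)} = - q + 2 q^{2}$ ($o{\left(q \right)} = \left(q^{2} + q q\right) + \left(0 - q\right) = \left(q^{2} + q^{2}\right) - q = 2 q^{2} - q = - q + 2 q^{2}$)
$m = 0$ ($m = 60 \cdot 0 \left(-1 + 2 \cdot 0\right) = 60 \cdot 0 \left(-1 + 0\right) = 60 \cdot 0 \left(-1\right) = 60 \cdot 0 = 0$)
$m^{2} = 0^{2} = 0$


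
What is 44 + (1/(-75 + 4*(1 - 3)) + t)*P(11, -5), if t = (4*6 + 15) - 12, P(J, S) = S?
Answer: -7548/83 ≈ -90.940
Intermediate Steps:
t = 27 (t = (24 + 15) - 12 = 39 - 12 = 27)
44 + (1/(-75 + 4*(1 - 3)) + t)*P(11, -5) = 44 + (1/(-75 + 4*(1 - 3)) + 27)*(-5) = 44 + (1/(-75 + 4*(-2)) + 27)*(-5) = 44 + (1/(-75 - 8) + 27)*(-5) = 44 + (1/(-83) + 27)*(-5) = 44 + (-1/83 + 27)*(-5) = 44 + (2240/83)*(-5) = 44 - 11200/83 = -7548/83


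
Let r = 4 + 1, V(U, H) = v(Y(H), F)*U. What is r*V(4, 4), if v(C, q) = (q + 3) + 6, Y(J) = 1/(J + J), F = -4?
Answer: 100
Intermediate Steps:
Y(J) = 1/(2*J)
v(C, q) = 9 + q (v(C, q) = (3 + q) + 6 = 9 + q)
V(U, H) = 5*U (V(U, H) = (9 - 4)*U = 5*U)
r = 5
r*V(4, 4) = 5*(5*4) = 5*20 = 100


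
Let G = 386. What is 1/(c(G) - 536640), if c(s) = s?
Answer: -1/536254 ≈ -1.8648e-6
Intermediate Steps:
1/(c(G) - 536640) = 1/(386 - 536640) = 1/(-536254) = -1/536254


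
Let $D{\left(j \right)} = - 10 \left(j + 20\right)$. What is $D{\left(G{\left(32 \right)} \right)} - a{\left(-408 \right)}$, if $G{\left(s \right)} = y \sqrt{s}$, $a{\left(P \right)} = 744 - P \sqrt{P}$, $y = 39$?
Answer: $-944 - 1560 \sqrt{2} - 816 i \sqrt{102} \approx -3150.2 - 8241.2 i$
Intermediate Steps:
$a{\left(P \right)} = 744 - P^{\frac{3}{2}}$
$G{\left(s \right)} = 39 \sqrt{s}$
$D{\left(j \right)} = -200 - 10 j$ ($D{\left(j \right)} = - 10 \left(20 + j\right) = -200 - 10 j$)
$D{\left(G{\left(32 \right)} \right)} - a{\left(-408 \right)} = \left(-200 - 10 \cdot 39 \sqrt{32}\right) - \left(744 - \left(-408\right)^{\frac{3}{2}}\right) = \left(-200 - 10 \cdot 39 \cdot 4 \sqrt{2}\right) - \left(744 - - 816 i \sqrt{102}\right) = \left(-200 - 10 \cdot 156 \sqrt{2}\right) - \left(744 + 816 i \sqrt{102}\right) = \left(-200 - 1560 \sqrt{2}\right) - \left(744 + 816 i \sqrt{102}\right) = -944 - 1560 \sqrt{2} - 816 i \sqrt{102}$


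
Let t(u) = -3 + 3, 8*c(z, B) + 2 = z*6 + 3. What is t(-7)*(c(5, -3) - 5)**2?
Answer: 0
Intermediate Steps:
c(z, B) = 1/8 + 3*z/4 (c(z, B) = -1/4 + (z*6 + 3)/8 = -1/4 + (6*z + 3)/8 = -1/4 + (3 + 6*z)/8 = -1/4 + (3/8 + 3*z/4) = 1/8 + 3*z/4)
t(u) = 0
t(-7)*(c(5, -3) - 5)**2 = 0*((1/8 + (3/4)*5) - 5)**2 = 0*((1/8 + 15/4) - 5)**2 = 0*(31/8 - 5)**2 = 0*(-9/8)**2 = 0*(81/64) = 0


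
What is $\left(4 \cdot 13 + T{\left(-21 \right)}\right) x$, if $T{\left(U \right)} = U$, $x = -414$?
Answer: $-12834$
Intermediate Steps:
$\left(4 \cdot 13 + T{\left(-21 \right)}\right) x = \left(4 \cdot 13 - 21\right) \left(-414\right) = \left(52 - 21\right) \left(-414\right) = 31 \left(-414\right) = -12834$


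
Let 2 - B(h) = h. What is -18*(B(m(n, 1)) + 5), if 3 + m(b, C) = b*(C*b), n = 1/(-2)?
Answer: -351/2 ≈ -175.50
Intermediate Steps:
n = -½ ≈ -0.50000
m(b, C) = -3 + C*b² (m(b, C) = -3 + b*(C*b) = -3 + C*b²)
B(h) = 2 - h
-18*(B(m(n, 1)) + 5) = -18*((2 - (-3 + 1*(-½)²)) + 5) = -18*((2 - (-3 + 1*(¼))) + 5) = -18*((2 - (-3 + ¼)) + 5) = -18*((2 - 1*(-11/4)) + 5) = -18*((2 + 11/4) + 5) = -18*(19/4 + 5) = -18*39/4 = -351/2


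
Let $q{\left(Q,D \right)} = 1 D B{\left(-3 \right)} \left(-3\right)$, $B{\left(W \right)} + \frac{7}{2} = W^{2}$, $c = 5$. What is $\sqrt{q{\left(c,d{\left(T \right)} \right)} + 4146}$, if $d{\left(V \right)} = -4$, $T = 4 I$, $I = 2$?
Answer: $18 \sqrt{13} \approx 64.9$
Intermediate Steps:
$T = 8$ ($T = 4 \cdot 2 = 8$)
$B{\left(W \right)} = - \frac{7}{2} + W^{2}$
$q{\left(Q,D \right)} = - \frac{33 D}{2}$ ($q{\left(Q,D \right)} = 1 D \left(- \frac{7}{2} + \left(-3\right)^{2}\right) \left(-3\right) = D \left(- \frac{7}{2} + 9\right) \left(-3\right) = D \frac{11}{2} \left(-3\right) = \frac{11 D}{2} \left(-3\right) = - \frac{33 D}{2}$)
$\sqrt{q{\left(c,d{\left(T \right)} \right)} + 4146} = \sqrt{\left(- \frac{33}{2}\right) \left(-4\right) + 4146} = \sqrt{66 + 4146} = \sqrt{4212} = 18 \sqrt{13}$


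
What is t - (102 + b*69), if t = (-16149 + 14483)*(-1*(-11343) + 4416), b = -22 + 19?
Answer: -26254389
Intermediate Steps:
b = -3
t = -26254494 (t = -1666*(11343 + 4416) = -1666*15759 = -26254494)
t - (102 + b*69) = -26254494 - (102 - 3*69) = -26254494 - (102 - 207) = -26254494 - 1*(-105) = -26254494 + 105 = -26254389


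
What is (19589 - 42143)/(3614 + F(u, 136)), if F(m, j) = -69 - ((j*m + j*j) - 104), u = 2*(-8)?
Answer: 22554/12671 ≈ 1.7800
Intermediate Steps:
u = -16
F(m, j) = 35 - j² - j*m (F(m, j) = -69 - ((j*m + j²) - 104) = -69 - ((j² + j*m) - 104) = -69 - (-104 + j² + j*m) = -69 + (104 - j² - j*m) = 35 - j² - j*m)
(19589 - 42143)/(3614 + F(u, 136)) = (19589 - 42143)/(3614 + (35 - 1*136² - 1*136*(-16))) = -22554/(3614 + (35 - 1*18496 + 2176)) = -22554/(3614 + (35 - 18496 + 2176)) = -22554/(3614 - 16285) = -22554/(-12671) = -22554*(-1/12671) = 22554/12671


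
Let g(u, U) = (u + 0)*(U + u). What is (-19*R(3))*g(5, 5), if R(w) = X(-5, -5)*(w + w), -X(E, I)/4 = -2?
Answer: -45600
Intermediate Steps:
X(E, I) = 8 (X(E, I) = -4*(-2) = 8)
g(u, U) = u*(U + u)
R(w) = 16*w (R(w) = 8*(w + w) = 8*(2*w) = 16*w)
(-19*R(3))*g(5, 5) = (-304*3)*(5*(5 + 5)) = (-19*48)*(5*10) = -912*50 = -45600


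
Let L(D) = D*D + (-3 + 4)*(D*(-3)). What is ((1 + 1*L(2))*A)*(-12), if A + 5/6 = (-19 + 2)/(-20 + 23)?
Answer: -78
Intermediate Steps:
L(D) = D**2 - 3*D (L(D) = D**2 + 1*(-3*D) = D**2 - 3*D)
A = -13/2 (A = -5/6 + (-19 + 2)/(-20 + 23) = -5/6 - 17/3 = -13/2 ≈ -6.5000)
((1 + 1*L(2))*A)*(-12) = ((1 + 1*(2*(-3 + 2)))*(-13/2))*(-12) = ((1 + 1*(2*(-1)))*(-13/2))*(-12) = ((1 + 1*(-2))*(-13/2))*(-12) = ((1 - 2)*(-13/2))*(-12) = -1*(-13/2)*(-12) = (13/2)*(-12) = -78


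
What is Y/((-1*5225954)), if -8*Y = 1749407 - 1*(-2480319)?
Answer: 2114863/20903816 ≈ 0.10117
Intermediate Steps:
Y = -2114863/4 (Y = -(1749407 - 1*(-2480319))/8 = -(1749407 + 2480319)/8 = -1/8*4229726 = -2114863/4 ≈ -5.2872e+5)
Y/((-1*5225954)) = -2114863/(4*((-1*5225954))) = -2114863/4/(-5225954) = -2114863/4*(-1/5225954) = 2114863/20903816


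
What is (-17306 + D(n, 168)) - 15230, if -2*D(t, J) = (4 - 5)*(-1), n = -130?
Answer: -65073/2 ≈ -32537.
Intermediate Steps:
D(t, J) = -½ (D(t, J) = -(4 - 5)*(-1)/2 = -(-1)*(-1)/2 = -½*1 = -½)
(-17306 + D(n, 168)) - 15230 = (-17306 - ½) - 15230 = -34613/2 - 15230 = -65073/2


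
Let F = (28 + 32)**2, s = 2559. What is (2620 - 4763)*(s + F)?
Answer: -13198737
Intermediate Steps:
F = 3600 (F = 60**2 = 3600)
(2620 - 4763)*(s + F) = (2620 - 4763)*(2559 + 3600) = -2143*6159 = -13198737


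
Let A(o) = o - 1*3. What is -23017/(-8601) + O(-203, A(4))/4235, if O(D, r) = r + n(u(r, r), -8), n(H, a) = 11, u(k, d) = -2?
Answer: 97580207/36425235 ≈ 2.6789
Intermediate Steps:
A(o) = -3 + o (A(o) = o - 3 = -3 + o)
O(D, r) = 11 + r (O(D, r) = r + 11 = 11 + r)
-23017/(-8601) + O(-203, A(4))/4235 = -23017/(-8601) + (11 + (-3 + 4))/4235 = -23017*(-1/8601) + (11 + 1)*(1/4235) = 23017/8601 + 12*(1/4235) = 23017/8601 + 12/4235 = 97580207/36425235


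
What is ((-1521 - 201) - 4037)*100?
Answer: -575900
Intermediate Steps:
((-1521 - 201) - 4037)*100 = (-1722 - 4037)*100 = -5759*100 = -575900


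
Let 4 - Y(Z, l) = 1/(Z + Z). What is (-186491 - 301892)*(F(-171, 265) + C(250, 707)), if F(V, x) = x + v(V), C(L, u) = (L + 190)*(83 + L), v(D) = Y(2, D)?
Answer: -286756520365/4 ≈ -7.1689e+10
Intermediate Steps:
Y(Z, l) = 4 - 1/(2*Z) (Y(Z, l) = 4 - 1/(Z + Z) = 4 - 1/(2*Z))
v(D) = 15/4 (v(D) = 4 - ½/2 = 4 - ½*½ = 4 - ¼ = 15/4)
C(L, u) = (83 + L)*(190 + L) (C(L, u) = (190 + L)*(83 + L) = (83 + L)*(190 + L))
F(V, x) = 15/4 + x (F(V, x) = x + 15/4 = 15/4 + x)
(-186491 - 301892)*(F(-171, 265) + C(250, 707)) = (-186491 - 301892)*((15/4 + 265) + (15770 + 250² + 273*250)) = -488383*(1075/4 + (15770 + 62500 + 68250)) = -488383*(1075/4 + 146520) = -488383*587155/4 = -286756520365/4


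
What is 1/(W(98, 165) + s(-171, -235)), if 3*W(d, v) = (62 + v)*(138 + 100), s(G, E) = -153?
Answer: 3/53567 ≈ 5.6005e-5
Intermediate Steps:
W(d, v) = 14756/3 + 238*v/3 (W(d, v) = ((62 + v)*(138 + 100))/3 = ((62 + v)*238)/3 = (14756 + 238*v)/3 = 14756/3 + 238*v/3)
1/(W(98, 165) + s(-171, -235)) = 1/((14756/3 + (238/3)*165) - 153) = 1/((14756/3 + 13090) - 153) = 1/(54026/3 - 153) = 1/(53567/3) = 3/53567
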